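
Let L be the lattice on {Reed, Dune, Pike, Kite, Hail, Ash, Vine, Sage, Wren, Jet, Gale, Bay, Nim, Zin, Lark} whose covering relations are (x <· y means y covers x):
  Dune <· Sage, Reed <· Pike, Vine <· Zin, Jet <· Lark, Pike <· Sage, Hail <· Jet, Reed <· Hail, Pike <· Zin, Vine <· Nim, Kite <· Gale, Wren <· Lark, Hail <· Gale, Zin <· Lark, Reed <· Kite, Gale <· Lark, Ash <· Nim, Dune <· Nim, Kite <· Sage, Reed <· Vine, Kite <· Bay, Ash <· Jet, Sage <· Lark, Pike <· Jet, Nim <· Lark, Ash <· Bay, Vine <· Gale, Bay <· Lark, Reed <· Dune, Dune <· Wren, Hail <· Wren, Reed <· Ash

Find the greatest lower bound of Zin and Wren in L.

Common lower bounds of {Zin, Wren}: Reed.
The greatest among these is Reed.

Reed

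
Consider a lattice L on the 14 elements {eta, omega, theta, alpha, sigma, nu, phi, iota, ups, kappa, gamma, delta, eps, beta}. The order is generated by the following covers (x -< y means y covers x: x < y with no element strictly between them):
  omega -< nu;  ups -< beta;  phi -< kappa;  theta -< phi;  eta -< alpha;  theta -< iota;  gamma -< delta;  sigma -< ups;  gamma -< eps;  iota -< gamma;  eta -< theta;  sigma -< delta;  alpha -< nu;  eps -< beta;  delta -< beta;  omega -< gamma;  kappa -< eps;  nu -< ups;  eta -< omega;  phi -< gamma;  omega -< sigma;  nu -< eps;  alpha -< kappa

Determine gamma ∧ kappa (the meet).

phi

Common lower bounds of {gamma, kappa}: eta, phi, theta.
The greatest among these is phi.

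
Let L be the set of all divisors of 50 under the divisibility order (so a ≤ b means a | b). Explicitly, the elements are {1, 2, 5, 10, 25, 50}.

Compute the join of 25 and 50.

In the divisibility order, the join is the least common multiple: lcm(25, 50) = 50.

50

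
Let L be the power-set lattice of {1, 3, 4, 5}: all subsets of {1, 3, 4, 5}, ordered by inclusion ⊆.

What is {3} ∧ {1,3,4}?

{3}

Under ⊆, meet is intersection: {3} ∩ {1,3,4} = {3}.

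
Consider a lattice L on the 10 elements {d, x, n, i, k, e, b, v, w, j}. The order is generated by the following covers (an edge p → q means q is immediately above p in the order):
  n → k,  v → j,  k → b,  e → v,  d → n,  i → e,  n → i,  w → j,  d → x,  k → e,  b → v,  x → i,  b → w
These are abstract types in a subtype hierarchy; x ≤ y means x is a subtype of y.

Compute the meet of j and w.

Common lower bounds of {j, w}: b, d, k, n, w.
The greatest among these is w.

w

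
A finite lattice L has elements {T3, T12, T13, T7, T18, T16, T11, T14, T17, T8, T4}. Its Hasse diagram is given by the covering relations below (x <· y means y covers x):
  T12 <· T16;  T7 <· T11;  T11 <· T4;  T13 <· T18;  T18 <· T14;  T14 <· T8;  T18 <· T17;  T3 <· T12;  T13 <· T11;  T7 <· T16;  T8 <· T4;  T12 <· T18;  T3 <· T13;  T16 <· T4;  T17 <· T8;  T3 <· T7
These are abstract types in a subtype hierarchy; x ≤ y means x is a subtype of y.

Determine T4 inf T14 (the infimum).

T14

Common lower bounds of {T4, T14}: T12, T13, T14, T18, T3.
The greatest among these is T14.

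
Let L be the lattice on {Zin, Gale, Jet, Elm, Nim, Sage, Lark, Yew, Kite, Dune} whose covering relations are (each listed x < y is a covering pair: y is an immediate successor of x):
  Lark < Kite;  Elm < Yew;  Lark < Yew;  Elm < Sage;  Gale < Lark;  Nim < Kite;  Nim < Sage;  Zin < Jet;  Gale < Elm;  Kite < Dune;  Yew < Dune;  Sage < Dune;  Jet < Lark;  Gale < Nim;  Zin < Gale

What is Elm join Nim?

Common upper bounds of {Elm, Nim}: Dune, Sage.
The least among these is Sage.

Sage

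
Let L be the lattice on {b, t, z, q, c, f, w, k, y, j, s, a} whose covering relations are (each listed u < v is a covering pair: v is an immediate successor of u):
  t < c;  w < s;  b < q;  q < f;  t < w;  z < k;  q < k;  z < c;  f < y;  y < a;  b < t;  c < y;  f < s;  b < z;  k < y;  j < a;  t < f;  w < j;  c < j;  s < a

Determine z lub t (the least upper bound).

Common upper bounds of {z, t}: a, c, j, y.
The least among these is c.

c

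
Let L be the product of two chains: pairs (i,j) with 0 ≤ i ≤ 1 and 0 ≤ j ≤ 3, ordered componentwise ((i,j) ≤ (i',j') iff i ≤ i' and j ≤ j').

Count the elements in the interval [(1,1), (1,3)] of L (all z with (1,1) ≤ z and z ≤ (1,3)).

The interval [(1,1), (1,3)] = {(1,1), (1,2), (1,3)}, which has 3 elements.

3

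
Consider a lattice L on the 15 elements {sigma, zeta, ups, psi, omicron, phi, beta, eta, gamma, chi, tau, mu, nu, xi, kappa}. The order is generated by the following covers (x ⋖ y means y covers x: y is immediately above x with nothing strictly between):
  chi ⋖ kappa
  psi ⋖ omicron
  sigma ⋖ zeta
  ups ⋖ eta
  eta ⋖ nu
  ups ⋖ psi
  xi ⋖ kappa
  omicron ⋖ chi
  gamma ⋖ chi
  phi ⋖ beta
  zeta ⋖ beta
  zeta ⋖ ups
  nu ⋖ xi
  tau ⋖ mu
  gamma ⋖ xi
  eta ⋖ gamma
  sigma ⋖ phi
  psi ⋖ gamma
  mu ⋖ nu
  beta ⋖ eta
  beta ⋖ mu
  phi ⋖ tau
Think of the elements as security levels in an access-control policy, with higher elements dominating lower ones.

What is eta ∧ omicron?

ups

Common lower bounds of {eta, omicron}: sigma, ups, zeta.
The greatest among these is ups.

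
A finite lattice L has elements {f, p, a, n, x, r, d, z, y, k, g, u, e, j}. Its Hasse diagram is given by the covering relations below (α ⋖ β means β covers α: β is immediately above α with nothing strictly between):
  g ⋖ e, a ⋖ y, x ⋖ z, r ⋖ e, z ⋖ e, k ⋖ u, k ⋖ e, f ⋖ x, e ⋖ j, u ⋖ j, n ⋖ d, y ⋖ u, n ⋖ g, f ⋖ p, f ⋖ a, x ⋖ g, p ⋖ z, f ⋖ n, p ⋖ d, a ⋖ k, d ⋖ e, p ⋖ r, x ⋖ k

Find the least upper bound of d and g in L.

Common upper bounds of {d, g}: e, j.
The least among these is e.

e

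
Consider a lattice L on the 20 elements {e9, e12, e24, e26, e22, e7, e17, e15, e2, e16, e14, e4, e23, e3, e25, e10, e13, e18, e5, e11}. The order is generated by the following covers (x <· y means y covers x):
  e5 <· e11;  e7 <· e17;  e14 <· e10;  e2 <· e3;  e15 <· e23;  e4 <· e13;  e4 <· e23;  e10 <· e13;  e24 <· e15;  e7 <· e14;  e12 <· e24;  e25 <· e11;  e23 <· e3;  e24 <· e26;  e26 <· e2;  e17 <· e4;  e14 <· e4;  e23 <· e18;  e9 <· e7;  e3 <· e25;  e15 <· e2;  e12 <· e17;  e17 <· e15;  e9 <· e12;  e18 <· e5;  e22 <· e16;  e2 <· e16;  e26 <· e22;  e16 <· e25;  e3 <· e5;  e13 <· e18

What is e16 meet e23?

Common lower bounds of {e16, e23}: e12, e15, e17, e24, e7, e9.
The greatest among these is e15.

e15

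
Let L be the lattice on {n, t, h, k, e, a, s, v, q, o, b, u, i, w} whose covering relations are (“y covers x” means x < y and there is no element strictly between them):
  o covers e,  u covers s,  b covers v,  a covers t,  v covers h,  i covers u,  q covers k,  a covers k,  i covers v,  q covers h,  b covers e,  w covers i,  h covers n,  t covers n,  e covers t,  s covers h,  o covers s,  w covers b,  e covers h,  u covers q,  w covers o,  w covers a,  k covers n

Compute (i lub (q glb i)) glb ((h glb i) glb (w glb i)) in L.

q ∧ i = q
i ∨ q = i
h ∧ i = h
w ∧ i = i
h ∧ i = h
i ∧ h = h

h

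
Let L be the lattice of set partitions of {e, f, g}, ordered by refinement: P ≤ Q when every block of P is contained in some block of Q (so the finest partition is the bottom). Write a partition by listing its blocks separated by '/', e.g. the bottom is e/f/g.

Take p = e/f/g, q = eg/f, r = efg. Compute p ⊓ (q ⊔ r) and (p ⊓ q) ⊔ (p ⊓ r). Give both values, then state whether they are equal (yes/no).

e/f/g; e/f/g; yes

q ⊔ r = efg, so p ⊓ (q ⊔ r) = e/f/g ⊓ efg = e/f/g.
p ⊓ q = e/f/g and p ⊓ r = e/f/g, so (p ⊓ q) ⊔ (p ⊓ r) = e/f/g ⊔ e/f/g = e/f/g.
Equal: yes.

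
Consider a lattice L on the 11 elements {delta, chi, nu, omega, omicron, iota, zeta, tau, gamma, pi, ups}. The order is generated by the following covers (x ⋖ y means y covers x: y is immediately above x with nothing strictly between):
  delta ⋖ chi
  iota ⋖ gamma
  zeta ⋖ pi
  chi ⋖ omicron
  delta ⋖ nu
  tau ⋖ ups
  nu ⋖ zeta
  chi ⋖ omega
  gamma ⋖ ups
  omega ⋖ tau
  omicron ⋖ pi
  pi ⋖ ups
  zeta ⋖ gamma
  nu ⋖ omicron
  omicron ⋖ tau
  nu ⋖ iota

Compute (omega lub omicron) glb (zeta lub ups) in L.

omega ∨ omicron = tau
zeta ∨ ups = ups
tau ∧ ups = tau

tau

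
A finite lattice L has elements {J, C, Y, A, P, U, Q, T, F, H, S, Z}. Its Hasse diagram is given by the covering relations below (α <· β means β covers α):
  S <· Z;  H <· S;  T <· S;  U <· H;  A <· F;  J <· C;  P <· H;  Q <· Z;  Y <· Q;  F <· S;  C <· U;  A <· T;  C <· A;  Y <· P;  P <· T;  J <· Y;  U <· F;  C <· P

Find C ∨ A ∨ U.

Common upper bounds of {C, A, U}: F, S, Z.
The least among these is F.

F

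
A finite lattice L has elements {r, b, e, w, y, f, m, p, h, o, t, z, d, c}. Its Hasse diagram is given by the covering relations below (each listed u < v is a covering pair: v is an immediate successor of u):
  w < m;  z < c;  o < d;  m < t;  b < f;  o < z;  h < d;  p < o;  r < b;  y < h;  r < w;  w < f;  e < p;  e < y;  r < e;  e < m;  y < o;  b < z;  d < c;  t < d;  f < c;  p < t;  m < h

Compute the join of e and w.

Common upper bounds of {e, w}: c, d, h, m, t.
The least among these is m.

m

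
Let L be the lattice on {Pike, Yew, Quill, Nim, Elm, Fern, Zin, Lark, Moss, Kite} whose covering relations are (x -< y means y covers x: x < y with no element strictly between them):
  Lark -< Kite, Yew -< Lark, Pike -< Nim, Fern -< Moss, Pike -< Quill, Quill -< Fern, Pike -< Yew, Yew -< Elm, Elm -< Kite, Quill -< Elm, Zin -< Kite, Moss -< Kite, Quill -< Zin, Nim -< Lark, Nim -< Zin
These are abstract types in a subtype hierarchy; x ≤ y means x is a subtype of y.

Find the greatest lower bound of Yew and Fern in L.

Pike

Common lower bounds of {Yew, Fern}: Pike.
The greatest among these is Pike.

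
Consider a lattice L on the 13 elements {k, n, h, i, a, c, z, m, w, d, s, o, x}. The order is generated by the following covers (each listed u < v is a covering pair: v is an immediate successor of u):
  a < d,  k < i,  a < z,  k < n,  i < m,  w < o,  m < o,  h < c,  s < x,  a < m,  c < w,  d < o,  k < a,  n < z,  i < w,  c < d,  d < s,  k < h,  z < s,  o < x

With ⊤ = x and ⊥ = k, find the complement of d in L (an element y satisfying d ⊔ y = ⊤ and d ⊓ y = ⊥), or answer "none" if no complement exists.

none

For every candidate y, either d ∨ y ≠ x or d ∧ y ≠ k; no complement exists.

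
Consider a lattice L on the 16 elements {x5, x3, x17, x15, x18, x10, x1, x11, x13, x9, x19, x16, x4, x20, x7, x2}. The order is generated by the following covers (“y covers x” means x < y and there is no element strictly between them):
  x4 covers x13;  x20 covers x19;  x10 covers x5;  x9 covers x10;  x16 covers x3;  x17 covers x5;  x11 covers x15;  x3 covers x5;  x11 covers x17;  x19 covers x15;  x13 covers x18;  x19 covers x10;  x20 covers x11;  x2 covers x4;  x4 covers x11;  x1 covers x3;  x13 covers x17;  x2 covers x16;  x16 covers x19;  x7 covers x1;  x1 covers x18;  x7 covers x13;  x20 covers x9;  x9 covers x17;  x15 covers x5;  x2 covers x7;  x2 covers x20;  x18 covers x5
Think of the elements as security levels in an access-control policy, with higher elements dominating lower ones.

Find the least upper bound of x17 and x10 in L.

x9

Common upper bounds of {x17, x10}: x2, x20, x9.
The least among these is x9.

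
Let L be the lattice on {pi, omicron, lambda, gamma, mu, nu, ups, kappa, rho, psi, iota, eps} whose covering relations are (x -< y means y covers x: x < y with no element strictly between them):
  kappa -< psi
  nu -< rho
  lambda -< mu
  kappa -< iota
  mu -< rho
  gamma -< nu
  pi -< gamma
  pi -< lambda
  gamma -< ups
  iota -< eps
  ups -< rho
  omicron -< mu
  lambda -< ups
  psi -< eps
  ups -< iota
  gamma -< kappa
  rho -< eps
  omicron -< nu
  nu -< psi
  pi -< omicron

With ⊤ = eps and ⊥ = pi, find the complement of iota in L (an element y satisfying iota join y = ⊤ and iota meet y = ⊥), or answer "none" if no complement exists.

Need y with iota ∨ y = eps and iota ∧ y = pi.
Checking each element gives: omicron.

omicron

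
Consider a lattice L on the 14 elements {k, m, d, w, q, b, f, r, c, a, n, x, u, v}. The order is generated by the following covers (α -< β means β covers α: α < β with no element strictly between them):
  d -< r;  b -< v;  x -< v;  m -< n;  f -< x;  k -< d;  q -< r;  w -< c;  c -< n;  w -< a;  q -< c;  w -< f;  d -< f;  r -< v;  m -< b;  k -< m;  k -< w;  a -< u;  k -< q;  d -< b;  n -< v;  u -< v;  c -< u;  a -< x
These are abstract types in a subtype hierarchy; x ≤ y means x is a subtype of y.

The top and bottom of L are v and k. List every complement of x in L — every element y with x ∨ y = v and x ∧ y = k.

m, q

Need y with x ∨ y = v and x ∧ y = k.
Checking each element gives: m, q.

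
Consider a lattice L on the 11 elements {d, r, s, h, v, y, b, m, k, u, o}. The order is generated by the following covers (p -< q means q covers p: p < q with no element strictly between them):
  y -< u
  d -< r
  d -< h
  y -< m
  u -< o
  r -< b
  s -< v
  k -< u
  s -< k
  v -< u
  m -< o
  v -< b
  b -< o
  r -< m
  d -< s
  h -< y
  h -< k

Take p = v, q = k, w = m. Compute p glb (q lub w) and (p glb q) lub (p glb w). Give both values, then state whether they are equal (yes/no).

v; s; no

q lub w = o, so p glb (q lub w) = v glb o = v.
p glb q = s and p glb w = d, so (p glb q) lub (p glb w) = s lub d = s.
Equal: no.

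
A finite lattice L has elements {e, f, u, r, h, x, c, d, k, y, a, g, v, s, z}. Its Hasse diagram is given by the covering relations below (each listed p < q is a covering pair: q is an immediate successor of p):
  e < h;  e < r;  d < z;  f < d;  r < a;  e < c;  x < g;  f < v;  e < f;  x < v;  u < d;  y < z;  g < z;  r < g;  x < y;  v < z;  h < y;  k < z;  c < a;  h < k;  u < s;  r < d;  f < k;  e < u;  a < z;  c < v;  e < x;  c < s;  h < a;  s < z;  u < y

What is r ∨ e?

r

Common upper bounds of {r, e}: a, d, g, r, z.
The least among these is r.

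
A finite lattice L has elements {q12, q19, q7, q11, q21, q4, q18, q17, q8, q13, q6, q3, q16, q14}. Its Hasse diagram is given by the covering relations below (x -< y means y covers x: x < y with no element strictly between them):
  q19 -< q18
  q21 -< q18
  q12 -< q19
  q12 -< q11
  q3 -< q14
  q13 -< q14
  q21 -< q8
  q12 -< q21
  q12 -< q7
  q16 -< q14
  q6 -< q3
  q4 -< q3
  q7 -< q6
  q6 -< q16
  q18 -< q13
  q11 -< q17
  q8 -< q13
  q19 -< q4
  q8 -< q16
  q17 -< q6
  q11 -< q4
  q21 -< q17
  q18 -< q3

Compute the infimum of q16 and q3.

q6

Common lower bounds of {q16, q3}: q11, q12, q17, q21, q6, q7.
The greatest among these is q6.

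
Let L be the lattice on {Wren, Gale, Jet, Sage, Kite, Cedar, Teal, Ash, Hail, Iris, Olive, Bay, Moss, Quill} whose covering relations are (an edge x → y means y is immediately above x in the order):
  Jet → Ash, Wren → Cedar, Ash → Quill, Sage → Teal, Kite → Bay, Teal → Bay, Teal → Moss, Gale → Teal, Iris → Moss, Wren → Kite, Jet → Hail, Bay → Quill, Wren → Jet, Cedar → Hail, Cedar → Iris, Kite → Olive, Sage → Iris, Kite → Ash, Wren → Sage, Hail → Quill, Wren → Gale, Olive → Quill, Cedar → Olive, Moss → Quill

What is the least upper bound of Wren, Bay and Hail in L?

Common upper bounds of {Wren, Bay, Hail}: Quill.
The least among these is Quill.

Quill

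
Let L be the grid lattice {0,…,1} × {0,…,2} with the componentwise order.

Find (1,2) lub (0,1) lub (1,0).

(1,2)

In a product of chains, the join is componentwise max, giving (1,2).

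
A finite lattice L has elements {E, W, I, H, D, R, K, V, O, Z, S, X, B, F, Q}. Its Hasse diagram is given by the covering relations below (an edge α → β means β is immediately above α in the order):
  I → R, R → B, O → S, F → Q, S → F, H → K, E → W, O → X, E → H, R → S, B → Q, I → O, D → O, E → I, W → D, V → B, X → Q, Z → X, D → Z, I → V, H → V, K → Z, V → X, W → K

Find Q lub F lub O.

Q

Common upper bounds of {Q, F, O}: Q.
The least among these is Q.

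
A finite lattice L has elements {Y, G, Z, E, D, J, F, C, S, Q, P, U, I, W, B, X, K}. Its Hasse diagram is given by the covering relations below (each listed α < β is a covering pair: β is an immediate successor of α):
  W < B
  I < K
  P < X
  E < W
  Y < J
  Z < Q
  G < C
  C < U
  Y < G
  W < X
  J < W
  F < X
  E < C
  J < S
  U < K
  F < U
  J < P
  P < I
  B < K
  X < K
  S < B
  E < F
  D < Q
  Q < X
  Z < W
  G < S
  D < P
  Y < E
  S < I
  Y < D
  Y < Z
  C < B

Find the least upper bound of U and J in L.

Common upper bounds of {U, J}: K.
The least among these is K.

K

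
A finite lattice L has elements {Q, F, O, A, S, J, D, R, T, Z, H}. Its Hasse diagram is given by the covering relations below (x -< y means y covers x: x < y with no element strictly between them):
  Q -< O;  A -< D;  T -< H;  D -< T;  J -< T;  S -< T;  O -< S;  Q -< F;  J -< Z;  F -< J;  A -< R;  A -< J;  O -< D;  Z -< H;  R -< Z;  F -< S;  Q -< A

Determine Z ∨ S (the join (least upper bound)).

H

Common upper bounds of {Z, S}: H.
The least among these is H.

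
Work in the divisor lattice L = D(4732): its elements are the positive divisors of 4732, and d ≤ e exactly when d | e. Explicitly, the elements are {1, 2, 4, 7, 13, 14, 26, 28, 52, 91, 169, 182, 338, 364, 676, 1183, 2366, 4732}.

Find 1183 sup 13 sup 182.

2366

In the divisibility order, the join is the least common multiple: lcm(1183, 13, 182) = 2366.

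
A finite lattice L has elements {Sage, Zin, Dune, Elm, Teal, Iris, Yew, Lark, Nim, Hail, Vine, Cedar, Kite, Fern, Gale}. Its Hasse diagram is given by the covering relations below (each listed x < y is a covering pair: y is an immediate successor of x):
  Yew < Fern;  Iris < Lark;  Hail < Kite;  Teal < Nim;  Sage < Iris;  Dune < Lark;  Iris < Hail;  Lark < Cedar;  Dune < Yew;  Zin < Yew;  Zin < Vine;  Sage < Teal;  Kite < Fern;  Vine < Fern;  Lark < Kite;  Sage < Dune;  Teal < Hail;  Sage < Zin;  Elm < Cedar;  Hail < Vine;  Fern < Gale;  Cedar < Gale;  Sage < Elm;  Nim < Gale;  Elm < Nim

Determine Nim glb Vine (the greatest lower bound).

Common lower bounds of {Nim, Vine}: Sage, Teal.
The greatest among these is Teal.

Teal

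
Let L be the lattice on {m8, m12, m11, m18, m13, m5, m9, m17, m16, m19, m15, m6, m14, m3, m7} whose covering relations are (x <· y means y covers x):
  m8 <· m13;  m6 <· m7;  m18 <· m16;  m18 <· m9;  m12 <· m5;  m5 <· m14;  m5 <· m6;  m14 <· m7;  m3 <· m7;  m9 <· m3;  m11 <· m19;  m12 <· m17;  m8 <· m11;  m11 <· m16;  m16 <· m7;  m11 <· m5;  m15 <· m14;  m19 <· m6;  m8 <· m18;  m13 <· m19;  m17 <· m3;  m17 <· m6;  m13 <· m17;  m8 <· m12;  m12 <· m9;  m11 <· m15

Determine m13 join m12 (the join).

Common upper bounds of {m13, m12}: m17, m3, m6, m7.
The least among these is m17.

m17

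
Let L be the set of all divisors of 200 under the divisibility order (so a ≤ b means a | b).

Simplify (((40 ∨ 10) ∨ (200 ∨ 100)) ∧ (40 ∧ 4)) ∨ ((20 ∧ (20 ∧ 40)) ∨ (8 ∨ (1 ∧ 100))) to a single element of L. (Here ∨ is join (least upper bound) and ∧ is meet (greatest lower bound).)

40

40 ∨ 10 = 40
200 ∨ 100 = 200
40 ∨ 200 = 200
40 ∧ 4 = 4
200 ∧ 4 = 4
20 ∧ 40 = 20
20 ∧ 20 = 20
1 ∧ 100 = 1
8 ∨ 1 = 8
20 ∨ 8 = 40
4 ∨ 40 = 40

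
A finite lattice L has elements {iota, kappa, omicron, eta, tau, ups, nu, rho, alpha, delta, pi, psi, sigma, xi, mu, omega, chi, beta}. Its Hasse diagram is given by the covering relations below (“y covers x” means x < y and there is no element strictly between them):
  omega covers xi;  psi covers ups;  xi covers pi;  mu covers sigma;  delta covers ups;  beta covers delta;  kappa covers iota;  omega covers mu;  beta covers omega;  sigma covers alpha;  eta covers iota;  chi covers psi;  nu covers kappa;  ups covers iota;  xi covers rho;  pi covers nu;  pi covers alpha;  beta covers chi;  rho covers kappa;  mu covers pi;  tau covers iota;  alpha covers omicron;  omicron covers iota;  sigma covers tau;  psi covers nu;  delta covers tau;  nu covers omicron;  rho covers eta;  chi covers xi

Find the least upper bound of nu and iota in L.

Common upper bounds of {nu, iota}: beta, chi, mu, nu, omega, pi, psi, xi.
The least among these is nu.

nu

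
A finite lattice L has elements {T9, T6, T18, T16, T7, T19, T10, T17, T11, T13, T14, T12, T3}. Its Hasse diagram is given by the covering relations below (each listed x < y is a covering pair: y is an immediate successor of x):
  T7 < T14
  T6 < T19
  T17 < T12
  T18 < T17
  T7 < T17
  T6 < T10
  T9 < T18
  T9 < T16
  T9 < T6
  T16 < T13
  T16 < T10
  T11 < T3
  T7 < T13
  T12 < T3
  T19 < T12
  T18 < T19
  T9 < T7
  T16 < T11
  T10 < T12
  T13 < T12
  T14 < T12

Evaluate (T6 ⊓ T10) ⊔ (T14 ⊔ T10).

T12

T6 ∧ T10 = T6
T14 ∨ T10 = T12
T6 ∨ T12 = T12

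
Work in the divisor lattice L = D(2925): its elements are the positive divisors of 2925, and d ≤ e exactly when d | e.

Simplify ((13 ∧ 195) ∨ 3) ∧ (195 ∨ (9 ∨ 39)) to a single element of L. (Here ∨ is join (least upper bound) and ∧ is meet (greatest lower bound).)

13 ∧ 195 = 13
13 ∨ 3 = 39
9 ∨ 39 = 117
195 ∨ 117 = 585
39 ∧ 585 = 39

39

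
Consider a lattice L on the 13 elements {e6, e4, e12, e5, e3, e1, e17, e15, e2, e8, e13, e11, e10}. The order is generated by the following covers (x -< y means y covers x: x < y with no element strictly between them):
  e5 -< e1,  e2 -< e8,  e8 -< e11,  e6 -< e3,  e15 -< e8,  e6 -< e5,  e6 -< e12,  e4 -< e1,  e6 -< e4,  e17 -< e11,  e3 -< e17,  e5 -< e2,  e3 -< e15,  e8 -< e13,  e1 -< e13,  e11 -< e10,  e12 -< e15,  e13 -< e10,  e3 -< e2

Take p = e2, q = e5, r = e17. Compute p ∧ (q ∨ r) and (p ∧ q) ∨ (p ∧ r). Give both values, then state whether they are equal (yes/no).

e2; e2; yes

q ∨ r = e11, so p ∧ (q ∨ r) = e2 ∧ e11 = e2.
p ∧ q = e5 and p ∧ r = e3, so (p ∧ q) ∨ (p ∧ r) = e5 ∨ e3 = e2.
Equal: yes.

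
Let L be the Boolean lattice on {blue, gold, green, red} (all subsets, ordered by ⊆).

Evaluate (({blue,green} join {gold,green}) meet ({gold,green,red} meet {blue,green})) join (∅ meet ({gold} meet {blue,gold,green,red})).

{blue,green} ∨ {gold,green} = {blue,gold,green}
{gold,green,red} ∧ {blue,green} = {green}
{blue,gold,green} ∧ {green} = {green}
{gold} ∧ {blue,gold,green,red} = {gold}
∅ ∧ {gold} = ∅
{green} ∨ ∅ = {green}

{green}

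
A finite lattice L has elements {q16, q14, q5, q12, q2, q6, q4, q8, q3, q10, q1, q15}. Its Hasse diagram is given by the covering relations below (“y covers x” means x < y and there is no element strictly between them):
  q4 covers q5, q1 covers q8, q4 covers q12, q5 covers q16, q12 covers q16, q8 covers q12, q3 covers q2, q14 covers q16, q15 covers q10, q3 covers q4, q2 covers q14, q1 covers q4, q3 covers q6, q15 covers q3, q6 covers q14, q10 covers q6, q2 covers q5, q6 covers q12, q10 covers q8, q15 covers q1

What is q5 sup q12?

q4

Common upper bounds of {q5, q12}: q1, q15, q3, q4.
The least among these is q4.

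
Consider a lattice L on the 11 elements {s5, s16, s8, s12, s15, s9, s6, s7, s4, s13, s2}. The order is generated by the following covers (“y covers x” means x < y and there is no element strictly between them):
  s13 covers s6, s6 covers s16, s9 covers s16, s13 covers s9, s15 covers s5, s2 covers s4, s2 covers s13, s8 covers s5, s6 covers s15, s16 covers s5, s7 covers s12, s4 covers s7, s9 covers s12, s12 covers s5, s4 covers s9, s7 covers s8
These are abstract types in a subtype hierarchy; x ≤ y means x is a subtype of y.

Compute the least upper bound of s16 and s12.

Common upper bounds of {s16, s12}: s13, s2, s4, s9.
The least among these is s9.

s9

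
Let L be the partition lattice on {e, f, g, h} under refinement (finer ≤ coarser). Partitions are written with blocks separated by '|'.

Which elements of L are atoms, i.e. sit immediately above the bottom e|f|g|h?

ef|g|h, eg|f|h, eh|f|g, e|fg|h, e|fh|g, e|f|gh

The atoms are exactly the elements that cover e|f|g|h: ef|g|h, eg|f|h, eh|f|g, e|fg|h, e|fh|g, e|f|gh.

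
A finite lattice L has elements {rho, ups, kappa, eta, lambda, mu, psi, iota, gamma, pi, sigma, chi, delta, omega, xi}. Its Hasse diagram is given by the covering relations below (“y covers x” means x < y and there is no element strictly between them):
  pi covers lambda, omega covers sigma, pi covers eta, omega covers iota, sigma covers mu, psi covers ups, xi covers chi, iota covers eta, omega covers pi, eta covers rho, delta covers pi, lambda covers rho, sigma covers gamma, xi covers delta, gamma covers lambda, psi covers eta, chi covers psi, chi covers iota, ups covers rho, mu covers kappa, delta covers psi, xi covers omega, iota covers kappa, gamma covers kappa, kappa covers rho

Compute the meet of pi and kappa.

rho

Common lower bounds of {pi, kappa}: rho.
The greatest among these is rho.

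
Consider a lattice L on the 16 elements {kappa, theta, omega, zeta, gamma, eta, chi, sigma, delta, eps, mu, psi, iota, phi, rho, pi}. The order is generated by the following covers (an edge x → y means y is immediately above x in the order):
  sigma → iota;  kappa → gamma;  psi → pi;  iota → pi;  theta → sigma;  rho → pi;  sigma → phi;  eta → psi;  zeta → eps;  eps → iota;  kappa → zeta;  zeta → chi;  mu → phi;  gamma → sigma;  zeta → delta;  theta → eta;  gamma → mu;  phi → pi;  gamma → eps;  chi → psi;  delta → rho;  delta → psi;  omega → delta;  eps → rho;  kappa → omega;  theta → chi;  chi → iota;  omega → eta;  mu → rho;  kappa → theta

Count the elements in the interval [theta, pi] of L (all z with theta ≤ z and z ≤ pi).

The interval [theta, pi] = {chi, eta, iota, phi, pi, psi, sigma, theta}, which has 8 elements.

8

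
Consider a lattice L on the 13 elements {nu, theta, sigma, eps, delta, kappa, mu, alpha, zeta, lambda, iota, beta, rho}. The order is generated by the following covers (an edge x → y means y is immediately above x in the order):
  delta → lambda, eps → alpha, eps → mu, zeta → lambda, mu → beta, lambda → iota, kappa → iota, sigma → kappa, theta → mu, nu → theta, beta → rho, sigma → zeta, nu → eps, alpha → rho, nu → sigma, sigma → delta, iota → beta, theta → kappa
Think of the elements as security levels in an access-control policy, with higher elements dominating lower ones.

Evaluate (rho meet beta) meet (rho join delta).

rho ∧ beta = beta
rho ∨ delta = rho
beta ∧ rho = beta

beta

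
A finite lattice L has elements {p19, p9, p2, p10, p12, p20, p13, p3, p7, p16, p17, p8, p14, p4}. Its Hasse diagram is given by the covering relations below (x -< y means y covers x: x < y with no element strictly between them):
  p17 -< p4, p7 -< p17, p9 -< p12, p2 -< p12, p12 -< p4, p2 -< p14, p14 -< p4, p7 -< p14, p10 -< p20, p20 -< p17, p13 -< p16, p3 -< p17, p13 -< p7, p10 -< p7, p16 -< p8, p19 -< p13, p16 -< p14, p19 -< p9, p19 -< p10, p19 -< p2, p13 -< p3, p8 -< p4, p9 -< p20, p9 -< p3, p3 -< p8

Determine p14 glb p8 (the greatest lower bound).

p16

Common lower bounds of {p14, p8}: p13, p16, p19.
The greatest among these is p16.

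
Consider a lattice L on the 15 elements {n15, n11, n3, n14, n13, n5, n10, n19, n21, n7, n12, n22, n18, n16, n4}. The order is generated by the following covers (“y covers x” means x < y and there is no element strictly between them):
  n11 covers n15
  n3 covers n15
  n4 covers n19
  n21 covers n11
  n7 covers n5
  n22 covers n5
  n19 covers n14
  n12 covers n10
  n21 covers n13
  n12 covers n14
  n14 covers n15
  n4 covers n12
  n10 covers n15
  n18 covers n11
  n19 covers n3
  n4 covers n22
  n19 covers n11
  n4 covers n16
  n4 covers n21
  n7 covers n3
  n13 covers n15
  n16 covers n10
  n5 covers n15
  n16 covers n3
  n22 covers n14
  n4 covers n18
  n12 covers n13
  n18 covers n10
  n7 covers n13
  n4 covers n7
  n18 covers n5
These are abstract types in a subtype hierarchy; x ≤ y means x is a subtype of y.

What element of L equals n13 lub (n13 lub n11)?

n13 ∨ n11 = n21
n13 ∨ n21 = n21

n21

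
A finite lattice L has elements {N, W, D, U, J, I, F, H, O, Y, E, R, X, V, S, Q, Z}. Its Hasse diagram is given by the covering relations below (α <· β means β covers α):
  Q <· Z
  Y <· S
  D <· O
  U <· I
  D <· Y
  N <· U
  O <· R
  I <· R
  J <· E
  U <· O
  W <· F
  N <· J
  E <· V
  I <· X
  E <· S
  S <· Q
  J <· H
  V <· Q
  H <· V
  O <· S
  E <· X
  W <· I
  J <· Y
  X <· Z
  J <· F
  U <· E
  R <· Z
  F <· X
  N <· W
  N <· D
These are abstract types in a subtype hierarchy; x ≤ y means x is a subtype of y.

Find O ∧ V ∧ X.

Common lower bounds of {O, V, X}: N, U.
The greatest among these is U.

U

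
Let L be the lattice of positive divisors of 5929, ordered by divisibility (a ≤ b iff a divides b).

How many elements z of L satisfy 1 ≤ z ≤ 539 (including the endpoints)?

The interval [1, 539] = {1, 11, 49, 539, 7, 77}, which has 6 elements.

6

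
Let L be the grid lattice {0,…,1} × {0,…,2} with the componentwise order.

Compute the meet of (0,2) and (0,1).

In a product of chains, the meet is componentwise min, giving (0,1).

(0,1)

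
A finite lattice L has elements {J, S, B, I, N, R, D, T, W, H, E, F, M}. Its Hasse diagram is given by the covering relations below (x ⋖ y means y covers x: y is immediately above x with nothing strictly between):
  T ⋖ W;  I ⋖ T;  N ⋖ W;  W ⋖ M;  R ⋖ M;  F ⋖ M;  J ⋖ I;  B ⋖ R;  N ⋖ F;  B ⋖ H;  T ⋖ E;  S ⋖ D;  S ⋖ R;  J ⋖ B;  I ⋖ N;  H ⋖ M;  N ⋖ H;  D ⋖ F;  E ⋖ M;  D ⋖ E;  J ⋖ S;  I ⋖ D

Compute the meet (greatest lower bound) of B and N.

J

Common lower bounds of {B, N}: J.
The greatest among these is J.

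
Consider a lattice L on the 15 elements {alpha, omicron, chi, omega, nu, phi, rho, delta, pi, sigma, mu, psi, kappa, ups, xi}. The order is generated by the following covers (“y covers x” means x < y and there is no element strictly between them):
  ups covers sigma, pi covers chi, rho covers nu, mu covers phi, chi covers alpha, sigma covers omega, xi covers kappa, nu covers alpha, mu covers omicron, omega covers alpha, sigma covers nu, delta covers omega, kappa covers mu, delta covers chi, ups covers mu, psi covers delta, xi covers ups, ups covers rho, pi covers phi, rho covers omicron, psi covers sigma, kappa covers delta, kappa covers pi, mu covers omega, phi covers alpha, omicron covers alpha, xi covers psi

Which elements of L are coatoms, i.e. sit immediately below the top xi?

The coatoms are exactly the elements covered by xi: kappa, psi, ups.

kappa, psi, ups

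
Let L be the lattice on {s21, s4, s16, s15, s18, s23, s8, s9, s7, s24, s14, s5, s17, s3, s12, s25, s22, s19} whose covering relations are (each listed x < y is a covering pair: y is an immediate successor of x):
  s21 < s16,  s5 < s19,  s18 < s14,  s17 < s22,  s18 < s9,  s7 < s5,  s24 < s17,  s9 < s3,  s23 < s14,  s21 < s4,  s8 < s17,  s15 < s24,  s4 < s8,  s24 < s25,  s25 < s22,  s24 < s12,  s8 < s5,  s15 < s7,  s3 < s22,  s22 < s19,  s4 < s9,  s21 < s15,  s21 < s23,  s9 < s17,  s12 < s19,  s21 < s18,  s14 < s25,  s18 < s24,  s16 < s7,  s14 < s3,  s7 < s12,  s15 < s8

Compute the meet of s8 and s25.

Common lower bounds of {s8, s25}: s15, s21.
The greatest among these is s15.

s15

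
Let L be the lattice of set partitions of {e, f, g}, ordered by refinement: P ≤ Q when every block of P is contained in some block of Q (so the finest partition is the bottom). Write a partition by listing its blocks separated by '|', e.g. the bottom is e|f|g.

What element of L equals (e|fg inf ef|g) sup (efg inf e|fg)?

e|fg

e|fg ∧ ef|g = e|f|g
efg ∧ e|fg = e|fg
e|f|g ∨ e|fg = e|fg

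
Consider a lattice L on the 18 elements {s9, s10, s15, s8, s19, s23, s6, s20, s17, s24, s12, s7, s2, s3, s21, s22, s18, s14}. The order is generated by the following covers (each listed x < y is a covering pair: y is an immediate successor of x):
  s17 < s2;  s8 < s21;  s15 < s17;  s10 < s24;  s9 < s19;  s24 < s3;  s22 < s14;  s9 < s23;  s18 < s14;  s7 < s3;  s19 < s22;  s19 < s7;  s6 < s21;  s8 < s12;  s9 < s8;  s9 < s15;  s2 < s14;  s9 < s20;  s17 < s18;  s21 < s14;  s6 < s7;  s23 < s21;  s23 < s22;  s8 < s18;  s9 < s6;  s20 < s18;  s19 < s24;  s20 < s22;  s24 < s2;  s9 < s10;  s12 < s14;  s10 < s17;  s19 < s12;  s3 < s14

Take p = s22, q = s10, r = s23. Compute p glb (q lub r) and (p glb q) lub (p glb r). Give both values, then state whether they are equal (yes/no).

s22; s23; no

q lub r = s14, so p glb (q lub r) = s22 glb s14 = s22.
p glb q = s9 and p glb r = s23, so (p glb q) lub (p glb r) = s9 lub s23 = s23.
Equal: no.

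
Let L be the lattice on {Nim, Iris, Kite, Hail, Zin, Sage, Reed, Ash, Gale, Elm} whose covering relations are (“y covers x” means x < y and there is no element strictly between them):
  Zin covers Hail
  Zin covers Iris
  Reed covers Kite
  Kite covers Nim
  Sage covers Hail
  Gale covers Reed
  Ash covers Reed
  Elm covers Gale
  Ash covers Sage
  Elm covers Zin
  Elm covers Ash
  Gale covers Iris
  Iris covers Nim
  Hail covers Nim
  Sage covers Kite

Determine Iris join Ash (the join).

Elm

Common upper bounds of {Iris, Ash}: Elm.
The least among these is Elm.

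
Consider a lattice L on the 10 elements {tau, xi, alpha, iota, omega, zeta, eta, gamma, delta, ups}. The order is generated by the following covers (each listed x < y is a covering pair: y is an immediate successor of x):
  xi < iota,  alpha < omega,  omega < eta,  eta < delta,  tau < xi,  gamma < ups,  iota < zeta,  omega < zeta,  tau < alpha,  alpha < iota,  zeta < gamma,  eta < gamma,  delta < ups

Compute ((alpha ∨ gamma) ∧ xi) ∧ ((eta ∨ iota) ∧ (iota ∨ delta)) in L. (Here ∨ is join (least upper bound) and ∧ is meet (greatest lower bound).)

xi

alpha ∨ gamma = gamma
gamma ∧ xi = xi
eta ∨ iota = gamma
iota ∨ delta = ups
gamma ∧ ups = gamma
xi ∧ gamma = xi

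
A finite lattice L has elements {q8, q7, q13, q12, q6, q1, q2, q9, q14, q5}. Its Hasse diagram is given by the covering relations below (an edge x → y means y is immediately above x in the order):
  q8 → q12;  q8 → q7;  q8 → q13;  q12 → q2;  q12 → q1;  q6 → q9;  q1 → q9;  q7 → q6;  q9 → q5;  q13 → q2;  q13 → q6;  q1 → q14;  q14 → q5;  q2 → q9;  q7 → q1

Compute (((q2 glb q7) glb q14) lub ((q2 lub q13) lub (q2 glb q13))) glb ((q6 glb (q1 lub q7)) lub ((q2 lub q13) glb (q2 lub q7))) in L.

q2 ∧ q7 = q8
q8 ∧ q14 = q8
q2 ∨ q13 = q2
q2 ∧ q13 = q13
q2 ∨ q13 = q2
q8 ∨ q2 = q2
q1 ∨ q7 = q1
q6 ∧ q1 = q7
q2 ∨ q13 = q2
q2 ∨ q7 = q9
q2 ∧ q9 = q2
q7 ∨ q2 = q9
q2 ∧ q9 = q2

q2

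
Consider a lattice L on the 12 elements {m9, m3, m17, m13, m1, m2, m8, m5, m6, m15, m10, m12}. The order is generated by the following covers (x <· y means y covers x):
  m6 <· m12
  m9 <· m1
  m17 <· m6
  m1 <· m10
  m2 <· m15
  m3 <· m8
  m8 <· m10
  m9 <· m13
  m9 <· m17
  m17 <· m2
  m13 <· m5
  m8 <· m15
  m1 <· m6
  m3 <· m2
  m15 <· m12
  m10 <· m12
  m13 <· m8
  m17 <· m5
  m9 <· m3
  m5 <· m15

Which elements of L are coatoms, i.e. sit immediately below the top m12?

m10, m15, m6

The coatoms are exactly the elements covered by m12: m10, m15, m6.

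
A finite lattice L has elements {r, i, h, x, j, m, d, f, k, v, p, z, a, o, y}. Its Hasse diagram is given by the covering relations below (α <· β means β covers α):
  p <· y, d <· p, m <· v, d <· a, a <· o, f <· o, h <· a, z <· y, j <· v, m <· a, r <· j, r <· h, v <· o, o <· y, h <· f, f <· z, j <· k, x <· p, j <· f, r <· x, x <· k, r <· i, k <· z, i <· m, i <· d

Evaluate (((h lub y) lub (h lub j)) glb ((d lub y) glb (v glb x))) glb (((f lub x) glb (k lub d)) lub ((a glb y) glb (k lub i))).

h ∨ y = y
h ∨ j = f
y ∨ f = y
d ∨ y = y
v ∧ x = r
y ∧ r = r
y ∧ r = r
f ∨ x = z
k ∨ d = y
z ∧ y = z
a ∧ y = a
k ∨ i = y
a ∧ y = a
z ∨ a = y
r ∧ y = r

r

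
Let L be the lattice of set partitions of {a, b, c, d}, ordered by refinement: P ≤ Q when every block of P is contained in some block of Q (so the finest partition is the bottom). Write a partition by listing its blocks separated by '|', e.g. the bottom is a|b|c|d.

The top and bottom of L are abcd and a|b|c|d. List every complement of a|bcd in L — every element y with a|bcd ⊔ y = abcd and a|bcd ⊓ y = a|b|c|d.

ab|c|d, ac|b|d, ad|b|c

Need y with a|bcd ∨ y = abcd and a|bcd ∧ y = a|b|c|d.
Checking each element gives: ab|c|d, ac|b|d, ad|b|c.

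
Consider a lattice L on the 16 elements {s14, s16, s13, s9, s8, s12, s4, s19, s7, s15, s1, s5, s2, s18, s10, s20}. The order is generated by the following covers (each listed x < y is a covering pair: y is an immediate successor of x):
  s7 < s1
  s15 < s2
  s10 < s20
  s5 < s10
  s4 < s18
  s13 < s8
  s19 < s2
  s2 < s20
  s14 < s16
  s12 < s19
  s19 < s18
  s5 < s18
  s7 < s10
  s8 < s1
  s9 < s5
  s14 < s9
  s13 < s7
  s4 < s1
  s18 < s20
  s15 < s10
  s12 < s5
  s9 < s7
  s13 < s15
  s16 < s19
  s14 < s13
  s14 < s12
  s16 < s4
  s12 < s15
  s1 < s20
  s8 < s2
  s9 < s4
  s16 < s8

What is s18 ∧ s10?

s5

Common lower bounds of {s18, s10}: s12, s14, s5, s9.
The greatest among these is s5.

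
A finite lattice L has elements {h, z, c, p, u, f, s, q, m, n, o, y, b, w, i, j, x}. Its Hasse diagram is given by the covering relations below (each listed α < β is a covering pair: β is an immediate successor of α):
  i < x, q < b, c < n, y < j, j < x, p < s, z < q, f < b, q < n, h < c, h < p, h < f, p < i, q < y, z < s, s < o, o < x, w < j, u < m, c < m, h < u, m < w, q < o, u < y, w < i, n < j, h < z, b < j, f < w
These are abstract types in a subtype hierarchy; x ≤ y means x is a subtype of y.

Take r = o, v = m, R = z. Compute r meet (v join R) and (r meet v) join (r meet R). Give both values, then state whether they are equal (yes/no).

v join R = j, so r meet (v join R) = o meet j = q.
r meet v = h and r meet R = z, so (r meet v) join (r meet R) = h join z = z.
Equal: no.

q; z; no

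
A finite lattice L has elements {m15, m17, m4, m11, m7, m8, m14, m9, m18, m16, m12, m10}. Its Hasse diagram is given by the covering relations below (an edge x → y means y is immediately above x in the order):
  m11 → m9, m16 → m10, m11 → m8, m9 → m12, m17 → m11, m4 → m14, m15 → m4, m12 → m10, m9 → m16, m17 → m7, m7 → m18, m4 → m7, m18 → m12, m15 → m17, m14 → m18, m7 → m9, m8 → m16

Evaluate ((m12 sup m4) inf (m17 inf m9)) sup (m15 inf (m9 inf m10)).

m17

m12 ∨ m4 = m12
m17 ∧ m9 = m17
m12 ∧ m17 = m17
m9 ∧ m10 = m9
m15 ∧ m9 = m15
m17 ∨ m15 = m17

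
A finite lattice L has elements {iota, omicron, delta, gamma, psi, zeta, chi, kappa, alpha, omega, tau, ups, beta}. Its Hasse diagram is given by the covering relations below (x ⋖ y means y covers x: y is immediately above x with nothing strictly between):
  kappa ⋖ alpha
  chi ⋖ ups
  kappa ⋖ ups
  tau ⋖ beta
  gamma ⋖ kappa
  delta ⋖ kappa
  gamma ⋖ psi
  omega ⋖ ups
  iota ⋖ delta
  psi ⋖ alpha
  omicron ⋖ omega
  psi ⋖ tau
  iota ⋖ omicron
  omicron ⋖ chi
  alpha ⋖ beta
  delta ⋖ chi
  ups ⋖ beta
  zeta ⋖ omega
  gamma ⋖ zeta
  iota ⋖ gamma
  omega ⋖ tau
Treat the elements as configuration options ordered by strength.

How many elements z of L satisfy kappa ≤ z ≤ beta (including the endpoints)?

4

The interval [kappa, beta] = {alpha, beta, kappa, ups}, which has 4 elements.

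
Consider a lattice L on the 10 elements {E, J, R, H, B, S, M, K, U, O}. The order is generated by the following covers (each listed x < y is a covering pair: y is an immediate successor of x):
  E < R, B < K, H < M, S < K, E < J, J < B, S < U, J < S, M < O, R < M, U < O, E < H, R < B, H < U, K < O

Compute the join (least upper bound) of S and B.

Common upper bounds of {S, B}: K, O.
The least among these is K.

K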